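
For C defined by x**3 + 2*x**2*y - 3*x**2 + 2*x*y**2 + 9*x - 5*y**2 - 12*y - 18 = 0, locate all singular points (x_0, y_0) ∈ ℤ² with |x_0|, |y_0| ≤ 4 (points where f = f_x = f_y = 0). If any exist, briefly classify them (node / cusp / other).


Singular points: {(3, -3)}; classification: cusp.

Compute partial derivatives:
  f_x = 3*x**2 + 4*x*y - 6*x + 2*y**2 + 9.
  f_y = 2*x**2 + 4*x*y - 10*y - 12.
Scan x_0 ∈ {−4, ..., 4}. For each x_0, f_y(x_0, y) is a polynomial in y; find its integer roots y ∈ {−4, ..., 4}, then test f_x and f at those candidates.
  x = -4: f_y(-4, y) = 20 - 26*y; no integer root y with |y| ≤ 4.
  x = -3: f_y(-3, y) = 6 - 22*y; no integer root y with |y| ≤ 4.
  x = -2: f_y(-2, y) = -18*y - 4; no integer root y with |y| ≤ 4.
  x = -1: f_y(-1, y) = -14*y - 10; no integer root y with |y| ≤ 4.
  x = 0: f_y(0, y) = -10*y - 12; no integer root y with |y| ≤ 4.
  x = 1: f_y(1, y) = -6*y - 10; no integer root y with |y| ≤ 4.
  x = 2: f_y(2, y) = -2*y - 4; vanishes at y ∈ {-2}. (2, -2): f_x = 1 ≠ 0.
  x = 3: f_y(3, y) = 2*y + 6; vanishes at y ∈ {-3}. (3, -3): f_x = 0, f = 0 — SINGULAR.
  x = 4: f_y(4, y) = 6*y + 20; no integer root y with |y| ≤ 4.
Only singular point on the grid: (3, -3).
Classify: substitute x = 3 + u, y = -3 + v and expand: f = u**3 + 2*u**2*v + 2*u*v**2 + v**2.
No constant or linear terms (consistent with a singular point). Quadratic part: v**2. Cubic part: u**3 + 2*u**2*v + 2*u*v**2.
The quadratic part v**2 is a perfect square, so there is a single (double) tangent line v = 0, i.e. y = -3. Restricting the cubic part to that line (v = 0) leaves u**3 ≠ 0, so f is not divisible by v and the branch is v² ≈ -u**3 to lowest order — this is a cusp.
Classification: cusp.


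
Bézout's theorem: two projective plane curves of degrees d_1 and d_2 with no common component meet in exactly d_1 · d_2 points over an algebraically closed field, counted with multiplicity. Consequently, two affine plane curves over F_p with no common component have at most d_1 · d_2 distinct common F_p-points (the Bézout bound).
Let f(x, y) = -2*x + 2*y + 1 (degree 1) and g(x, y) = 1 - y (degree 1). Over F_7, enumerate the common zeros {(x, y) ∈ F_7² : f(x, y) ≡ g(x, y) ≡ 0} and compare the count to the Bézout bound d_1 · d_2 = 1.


Common zeros: {(5, 1)}; count = 1; Bézout bound = 1.

deg(f) = 1, deg(g) = 1, so Bézout bound = 1.
Scan x ∈ F_7. For each x, list the y ∈ F_7 with f(x, y) ≡ 0 and those with g(x, y) ≡ 0 (mod 7); the common zeros in that column are the intersection.
  x = 0: f ≡ 0 at y ∈ {3}; g ≡ 0 at y ∈ {1}; common: ∅.
  x = 1: f ≡ 0 at y ∈ {4}; g ≡ 0 at y ∈ {1}; common: ∅.
  x = 2: f ≡ 0 at y ∈ {5}; g ≡ 0 at y ∈ {1}; common: ∅.
  x = 3: f ≡ 0 at y ∈ {6}; g ≡ 0 at y ∈ {1}; common: ∅.
  x = 4: f ≡ 0 at y ∈ {0}; g ≡ 0 at y ∈ {1}; common: ∅.
  x = 5: f ≡ 0 at y ∈ {1}; g ≡ 0 at y ∈ {1}; common: {1}.
  x = 6: f ≡ 0 at y ∈ {2}; g ≡ 0 at y ∈ {1}; common: ∅.
Collecting: common zeros = {(5, 1)}, so the count is 1.
Comparison with the Bézout bound: 1 ≤ 1 = deg(f)·deg(g), as expected for curves with no common component (the bound is attained).


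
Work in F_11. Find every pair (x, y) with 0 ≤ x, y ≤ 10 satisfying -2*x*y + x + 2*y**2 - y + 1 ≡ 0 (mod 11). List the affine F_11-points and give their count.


Affine F_11-points: {(0, 8), (0, 9), (1, 3), (1, 4), (2, 1), (2, 7), (6, 2), (6, 10), (10, 0), (10, 5)}; count = 10.

For each of the 121 pairs (x, y) ∈ F_11², evaluate f(x, y) mod 11. Record the zeros.
  x = 0: [0↦1, 1↦2, 2↦7, 3↦5, 4↦7, 5↦2, 6↦1, 7↦4, 8↦0, 9↦0, 10↦4]  zeros at y ∈ {8, 9}
  x = 1: [0↦2, 1↦1, 2↦4, 3↦0, 4↦0, 5↦4, 6↦1, 7↦2, 8↦7, 9↦5, 10↦7]  zeros at y ∈ {3, 4}
  x = 2: [0↦3, 1↦0, 2↦1, 3↦6, 4↦4, 5↦6, 6↦1, 7↦0, 8↦3, 9↦10, 10↦10]  zeros at y ∈ {1, 7}
  x = 3: [0↦4, 1↦10, 2↦9, 3↦1, 4↦8, 5↦8, 6↦1, 7↦9, 8↦10, 9↦4, 10↦2]  zeros at y ∈ ∅
  x = 4: [0↦5, 1↦9, 2↦6, 3↦7, 4↦1, 5↦10, 6↦1, 7↦7, 8↦6, 9↦9, 10↦5]  zeros at y ∈ ∅
  x = 5: [0↦6, 1↦8, 2↦3, 3↦2, 4↦5, 5↦1, 6↦1, 7↦5, 8↦2, 9↦3, 10↦8]  zeros at y ∈ ∅
  x = 6: [0↦7, 1↦7, 2↦0, 3↦8, 4↦9, 5↦3, 6↦1, 7↦3, 8↦9, 9↦8, 10↦0]  zeros at y ∈ {2, 10}
  x = 7: [0↦8, 1↦6, 2↦8, 3↦3, 4↦2, 5↦5, 6↦1, 7↦1, 8↦5, 9↦2, 10↦3]  zeros at y ∈ ∅
  x = 8: [0↦9, 1↦5, 2↦5, 3↦9, 4↦6, 5↦7, 6↦1, 7↦10, 8↦1, 9↦7, 10↦6]  zeros at y ∈ ∅
  x = 9: [0↦10, 1↦4, 2↦2, 3↦4, 4↦10, 5↦9, 6↦1, 7↦8, 8↦8, 9↦1, 10↦9]  zeros at y ∈ ∅
  x = 10: [0↦0, 1↦3, 2↦10, 3↦10, 4↦3, 5↦0, 6↦1, 7↦6, 8↦4, 9↦6, 10↦1]  zeros at y ∈ {0, 5}
Collecting zeros: affine points = {(0, 8), (0, 9), (1, 3), (1, 4), (2, 1), (2, 7), (6, 2), (6, 10), (10, 0), (10, 5)}.
Total count |C(F_11)_aff| = 10.


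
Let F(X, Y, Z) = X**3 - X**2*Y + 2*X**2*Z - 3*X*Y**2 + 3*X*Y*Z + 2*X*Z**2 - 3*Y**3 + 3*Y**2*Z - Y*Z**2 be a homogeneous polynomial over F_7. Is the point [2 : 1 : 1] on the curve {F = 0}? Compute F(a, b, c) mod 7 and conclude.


F(2,1,1) ≡ 1 (mod 7); P is NOT on the curve.

Evaluate F(2, 1, 1) term-by-term (mod 7).
  X**3 ↦ 1·8·1·1 = 8
  -X**2*Y ↦ -1·4·1·1 = -4
  2*X**2*Z ↦ 2·4·1·1 = 8
  -3*X*Y**2 ↦ -3·2·1·1 = -6
  3*X*Y*Z ↦ 3·2·1·1 = 6
  2*X*Z**2 ↦ 2·2·1·1 = 4
  -3*Y**3 ↦ -3·1·1·1 = -3
  3*Y**2*Z ↦ 3·1·1·1 = 3
  -Y*Z**2 ↦ -1·1·1·1 = -1
Sum: F(2, 1, 1) = (8) + (-4) + (8) + (-6) + (6) + (4) + (-3) + (3) + (-1) = 15.
Reducing mod 7: 15 ≡ 1 (mod 7).
Since F(a, b, c) ≡ 1 ≠ 0 (mod 7), P does NOT lie on the curve.


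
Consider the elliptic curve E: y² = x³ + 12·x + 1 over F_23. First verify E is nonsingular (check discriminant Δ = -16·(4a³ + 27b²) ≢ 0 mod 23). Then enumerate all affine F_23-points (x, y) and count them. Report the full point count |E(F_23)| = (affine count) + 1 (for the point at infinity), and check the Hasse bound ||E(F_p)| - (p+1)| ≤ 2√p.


Affine points = {(0, 1), (0, 22), (3, 8), (3, 15), (5, 5), (5, 18), (6, 6), (6, 17), (13, 10), (13, 13), (17, 9), (17, 14), (18, 0), (19, 2), (19, 21)}; affine count = 15; |E(F_23)| = 16.

Discriminant check: Δ ∝ 4a³ + 27b² = 4·12³ + 27·1² = 4·1728 + 27·1 ≡ 16 (mod 23). Nonzero ⇒ E is nonsingular.
For each x ∈ F_23, compute rhs = x³ + 12·x + 1 mod 23, then count y ∈ F_23 with y² ≡ rhs.
  x = 0: rhs = 1, matching y values: 1, 22 (2 points).
  x = 1: rhs = 14, matching y values: none (0 points).
  x = 2: rhs = 10, matching y values: none (0 points).
  x = 3: rhs = 18, matching y values: 8, 15 (2 points).
  x = 4: rhs = 21, matching y values: none (0 points).
  x = 5: rhs = 2, matching y values: 5, 18 (2 points).
  x = 6: rhs = 13, matching y values: 6, 17 (2 points).
  x = 7: rhs = 14, matching y values: none (0 points).
  x = 8: rhs = 11, matching y values: none (0 points).
  x = 9: rhs = 10, matching y values: none (0 points).
  x = 10: rhs = 17, matching y values: none (0 points).
  x = 11: rhs = 15, matching y values: none (0 points).
  x = 12: rhs = 10, matching y values: none (0 points).
  x = 13: rhs = 8, matching y values: 10, 13 (2 points).
  x = 14: rhs = 15, matching y values: none (0 points).
  x = 15: rhs = 14, matching y values: none (0 points).
  x = 16: rhs = 11, matching y values: none (0 points).
  x = 17: rhs = 12, matching y values: 9, 14 (2 points).
  x = 18: rhs = 0, matching y values: 0 (1 points).
  x = 19: rhs = 4, matching y values: 2, 21 (2 points).
  x = 20: rhs = 7, matching y values: none (0 points).
  x = 21: rhs = 15, matching y values: none (0 points).
  x = 22: rhs = 11, matching y values: none (0 points).
Total affine count: 15.
Full point count |E(F_23)| = 15 + 1 = 16.
Hasse bound: |16 − (23+1)| = |-8| = 8 ≤ 2√23 ≈ 9.5917 ✓.


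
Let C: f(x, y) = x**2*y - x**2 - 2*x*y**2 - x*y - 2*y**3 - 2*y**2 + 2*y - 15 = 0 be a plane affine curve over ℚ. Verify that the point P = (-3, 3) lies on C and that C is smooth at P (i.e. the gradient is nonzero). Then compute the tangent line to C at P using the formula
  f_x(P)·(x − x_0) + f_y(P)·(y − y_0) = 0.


Tangent line at P: -33*x - 16*y - 51 = 0.

Step 1: f(-3, 3) = 0, so P lies on C.
Step 2: partial derivatives
  f_x(x, y) = 2*x*y - 2*x - 2*y**2 - y, f_y(x, y) = x**2 - 4*x*y - x - 6*y**2 - 4*y + 2.
  f_x(P) = -33, f_y(P) = -16 (gradient nonzero, so P is smooth).
Step 3: tangent line at P: -33·(x − -3) + -16·(y − 3) = 0.
Expanding: -33*x - 16*y - 51 = 0.


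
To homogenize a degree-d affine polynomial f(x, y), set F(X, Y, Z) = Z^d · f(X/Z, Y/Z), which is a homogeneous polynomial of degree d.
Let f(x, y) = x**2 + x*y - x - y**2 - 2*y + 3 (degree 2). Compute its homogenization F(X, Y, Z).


F(X, Y, Z) = X**2 + X*Y - X*Z - Y**2 - 2*Y*Z + 3*Z**2

deg(f) = 2.
Substitute x = X/Z, y = Y/Z into f, then multiply by Z^2.
  monomial 1·x^2·y^0 ↦ 1·X^2·Y^0·Z^0.
  monomial 1·x^1·y^1 ↦ 1·X^1·Y^1·Z^0.
  monomial -1·x^1·y^0 ↦ -1·X^1·Y^0·Z^1.
  monomial -1·x^0·y^2 ↦ -1·X^0·Y^2·Z^0.
  monomial -2·x^0·y^1 ↦ -2·X^0·Y^1·Z^1.
  monomial 3·x^0·y^0 ↦ 3·X^0·Y^0·Z^2.
Collecting: F(X, Y, Z) = X**2 + X*Y - X*Z - Y**2 - 2*Y*Z + 3*Z**2.


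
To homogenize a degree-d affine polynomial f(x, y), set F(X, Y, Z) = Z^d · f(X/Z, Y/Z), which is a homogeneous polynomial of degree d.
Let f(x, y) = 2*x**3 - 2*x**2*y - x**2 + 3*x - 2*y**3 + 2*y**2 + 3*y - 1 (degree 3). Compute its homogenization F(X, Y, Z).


F(X, Y, Z) = 2*X**3 - 2*X**2*Y - X**2*Z + 3*X*Z**2 - 2*Y**3 + 2*Y**2*Z + 3*Y*Z**2 - Z**3

deg(f) = 3.
Substitute x = X/Z, y = Y/Z into f, then multiply by Z^3.
  monomial 2·x^3·y^0 ↦ 2·X^3·Y^0·Z^0.
  monomial -2·x^2·y^1 ↦ -2·X^2·Y^1·Z^0.
  monomial -1·x^2·y^0 ↦ -1·X^2·Y^0·Z^1.
  monomial 3·x^1·y^0 ↦ 3·X^1·Y^0·Z^2.
  monomial -2·x^0·y^3 ↦ -2·X^0·Y^3·Z^0.
  monomial 2·x^0·y^2 ↦ 2·X^0·Y^2·Z^1.
  monomial 3·x^0·y^1 ↦ 3·X^0·Y^1·Z^2.
  monomial -1·x^0·y^0 ↦ -1·X^0·Y^0·Z^3.
Collecting: F(X, Y, Z) = 2*X**3 - 2*X**2*Y - X**2*Z + 3*X*Z**2 - 2*Y**3 + 2*Y**2*Z + 3*Y*Z**2 - Z**3.


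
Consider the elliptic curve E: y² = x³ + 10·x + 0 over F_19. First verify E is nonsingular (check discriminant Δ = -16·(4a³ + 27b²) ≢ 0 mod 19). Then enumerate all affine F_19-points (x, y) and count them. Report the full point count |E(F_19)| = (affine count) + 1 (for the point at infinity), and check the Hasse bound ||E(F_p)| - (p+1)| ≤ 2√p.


Affine points = {(0, 0), (1, 7), (1, 12), (2, 3), (2, 16), (3, 0), (4, 3), (4, 16), (5, 2), (5, 17), (10, 6), (10, 13), (11, 4), (11, 15), (12, 9), (12, 10), (13, 3), (13, 16), (16, 0)}; affine count = 19; |E(F_19)| = 20.

Discriminant check: Δ ∝ 4a³ + 27b² = 4·10³ + 27·0² = 4·1000 + 27·0 ≡ 10 (mod 19). Nonzero ⇒ E is nonsingular.
For each x ∈ F_19, compute rhs = x³ + 10·x + 0 mod 19, then count y ∈ F_19 with y² ≡ rhs.
  x = 0: rhs = 0, matching y values: 0 (1 points).
  x = 1: rhs = 11, matching y values: 7, 12 (2 points).
  x = 2: rhs = 9, matching y values: 3, 16 (2 points).
  x = 3: rhs = 0, matching y values: 0 (1 points).
  x = 4: rhs = 9, matching y values: 3, 16 (2 points).
  x = 5: rhs = 4, matching y values: 2, 17 (2 points).
  x = 6: rhs = 10, matching y values: none (0 points).
  x = 7: rhs = 14, matching y values: none (0 points).
  x = 8: rhs = 3, matching y values: none (0 points).
  x = 9: rhs = 2, matching y values: none (0 points).
  x = 10: rhs = 17, matching y values: 6, 13 (2 points).
  x = 11: rhs = 16, matching y values: 4, 15 (2 points).
  x = 12: rhs = 5, matching y values: 9, 10 (2 points).
  x = 13: rhs = 9, matching y values: 3, 16 (2 points).
  x = 14: rhs = 15, matching y values: none (0 points).
  x = 15: rhs = 10, matching y values: none (0 points).
  x = 16: rhs = 0, matching y values: 0 (1 points).
  x = 17: rhs = 10, matching y values: none (0 points).
  x = 18: rhs = 8, matching y values: none (0 points).
Total affine count: 19.
Full point count |E(F_19)| = 19 + 1 = 20.
Hasse bound: |20 − (19+1)| = |0| = 0 ≤ 2√19 ≈ 8.7178 ✓.


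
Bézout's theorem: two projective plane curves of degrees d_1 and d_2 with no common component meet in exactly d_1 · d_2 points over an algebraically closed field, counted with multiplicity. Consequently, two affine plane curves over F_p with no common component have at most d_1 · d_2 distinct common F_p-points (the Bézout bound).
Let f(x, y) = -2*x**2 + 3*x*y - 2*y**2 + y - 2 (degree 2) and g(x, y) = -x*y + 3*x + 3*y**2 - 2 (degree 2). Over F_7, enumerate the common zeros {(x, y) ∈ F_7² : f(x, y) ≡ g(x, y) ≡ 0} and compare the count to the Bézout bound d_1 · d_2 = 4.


Common zeros: {(4, 4), (5, 6)}; count = 2; Bézout bound = 4.

deg(f) = 2, deg(g) = 2, so Bézout bound = 4.
Scan x ∈ F_7. For each x, list the y ∈ F_7 with f(x, y) ≡ 0 and those with g(x, y) ≡ 0 (mod 7); the common zeros in that column are the intersection.
  x = 0: f ≡ 0 at y ∈ ∅; g ≡ 0 at y ∈ ∅; common: ∅.
  x = 1: f ≡ 0 at y ∈ ∅; g ≡ 0 at y ∈ ∅; common: ∅.
  x = 2: f ≡ 0 at y ∈ {3, 4}; g ≡ 0 at y ∈ ∅; common: ∅.
  x = 3: f ≡ 0 at y ∈ ∅; g ≡ 0 at y ∈ {0, 1}; common: ∅.
  x = 4: f ≡ 0 at y ∈ {4, 6}; g ≡ 0 at y ∈ {2, 4}; common: {4}.
  x = 5: f ≡ 0 at y ∈ {2, 6}; g ≡ 0 at y ∈ {5, 6}; common: {6}.
  x = 6: f ≡ 0 at y ∈ {3}; g ≡ 0 at y ∈ ∅; common: ∅.
Collecting: common zeros = {(4, 4), (5, 6)}, so the count is 2.
Comparison with the Bézout bound: 2 ≤ 4 = deg(f)·deg(g), as expected for curves with no common component (the affine F_7-count falls short of the bound because intersections may lie at infinity, over extension fields, or carry multiplicity).


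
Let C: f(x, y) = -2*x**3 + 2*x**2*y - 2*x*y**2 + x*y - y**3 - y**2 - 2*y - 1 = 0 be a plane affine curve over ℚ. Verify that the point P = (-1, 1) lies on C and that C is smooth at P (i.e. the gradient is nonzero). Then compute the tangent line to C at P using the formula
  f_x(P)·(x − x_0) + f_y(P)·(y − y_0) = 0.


Tangent line at P: -11*x - 2*y - 9 = 0.

Step 1: f(-1, 1) = 0, so P lies on C.
Step 2: partial derivatives
  f_x(x, y) = -6*x**2 + 4*x*y - 2*y**2 + y, f_y(x, y) = 2*x**2 - 4*x*y + x - 3*y**2 - 2*y - 2.
  f_x(P) = -11, f_y(P) = -2 (gradient nonzero, so P is smooth).
Step 3: tangent line at P: -11·(x − -1) + -2·(y − 1) = 0.
Expanding: -11*x - 2*y - 9 = 0.


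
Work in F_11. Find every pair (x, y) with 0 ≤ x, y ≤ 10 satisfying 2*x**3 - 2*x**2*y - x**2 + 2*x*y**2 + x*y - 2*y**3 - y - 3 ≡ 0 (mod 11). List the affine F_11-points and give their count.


Affine F_11-points: {(0, 10), (1, 3), (1, 6), (2, 5), (2, 9), (2, 10), (3, 7), (3, 8), (3, 10), (4, 6), (5, 2), (7, 6), (8, 0), (8, 8), (9, 2)}; count = 15.

For each of the 121 pairs (x, y) ∈ F_11², evaluate f(x, y) mod 11. Record the zeros.
  x = 0: [0↦8, 1↦5, 2↦1, 3↦6, 4↦8, 5↦6, 6↦10, 7↦8, 8↦10, 9↦4, 10↦0]  zeros at y ∈ {10}
  x = 1: [0↦9, 1↦7, 2↦8, 3↦0, 4↦4, 5↦8, 6↦0, 7↦1, 8↦10, 9↦4, 10↦4]  zeros at y ∈ {3, 6}
  x = 2: [0↦9, 1↦4, 2↦6, 3↦3, 4↦5, 5↦0, 6↦9, 7↦9, 8↦10, 9↦0, 10↦0]  zeros at y ∈ {5, 9, 10}
  x = 3: [0↦9, 1↦8, 2↦7, 3↦5, 4↦1, 5↦5, 6↦5, 7↦0, 8↦0, 9↦4, 10↦0]  zeros at y ∈ {7, 8, 10}
  x = 4: [0↦10, 1↦9, 2↦1, 3↦7, 4↦4, 5↦2, 6↦0, 7↦8, 8↦3, 9↦6, 10↦5]  zeros at y ∈ {6}
  x = 5: [0↦2, 1↦8, 2↦0, 3↦10, 4↦4, 5↦3, 6↦6, 7↦1, 8↦9, 9↦7, 10↦5]  zeros at y ∈ {2}
  x = 6: [0↦8, 1↦6, 2↦5, 3↦4, 4↦2, 5↦9, 6↦2, 7↦2, 8↦8, 9↦8, 10↦1]  zeros at y ∈ ∅
  x = 7: [0↦7, 1↦4, 2↦6, 3↦1, 4↦10, 5↦10, 6↦0, 7↦1, 8↦1, 9↦10, 10↦5]  zeros at y ∈ {6}
  x = 8: [0↦0, 1↦3, 2↦4, 3↦2, 4↦7, 5↦7, 6↦1, 7↦10, 8↦0, 9↦3, 10↦7]  zeros at y ∈ {0, 8}
  x = 9: [0↦10, 1↦4, 2↦0, 3↦8, 4↦5, 5↦1, 6↦6, 7↦8, 8↦6, 9↦10, 10↦8]  zeros at y ∈ {2}
  x = 10: [0↦5, 1↦8, 2↦6, 3↦9, 4↦5, 5↦4, 6↦5, 7↦7, 8↦9, 9↦10, 10↦9]  zeros at y ∈ ∅
Collecting zeros: affine points = {(0, 10), (1, 3), (1, 6), (2, 5), (2, 9), (2, 10), (3, 7), (3, 8), (3, 10), (4, 6), (5, 2), (7, 6), (8, 0), (8, 8), (9, 2)}.
Total count |C(F_11)_aff| = 15.


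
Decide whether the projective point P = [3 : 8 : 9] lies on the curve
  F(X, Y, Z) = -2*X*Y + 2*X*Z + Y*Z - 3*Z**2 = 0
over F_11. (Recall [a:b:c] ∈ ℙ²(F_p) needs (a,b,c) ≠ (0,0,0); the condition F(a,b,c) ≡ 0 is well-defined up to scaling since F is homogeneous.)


F(3,8,9) ≡ 0 (mod 11); P is on the curve.

Evaluate F(3, 8, 9) term-by-term (mod 11).
  -2*X*Y ↦ -2·3·8·1 = -48
  2*X*Z ↦ 2·3·1·9 = 54
  Y*Z ↦ 1·1·8·9 = 72
  -3*Z**2 ↦ -3·1·1·81 = -243
Sum: F(3, 8, 9) = (-48) + (54) + (72) + (-243) = -165.
Reducing mod 11: -165 ≡ 0 (mod 11).
Since F(a, b, c) ≡ 0 (mod 11), P lies on the curve.


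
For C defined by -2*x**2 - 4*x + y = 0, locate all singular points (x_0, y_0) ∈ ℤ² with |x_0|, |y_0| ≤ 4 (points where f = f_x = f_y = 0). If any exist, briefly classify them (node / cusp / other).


No singular points in the scanned grid; C is smooth there.

Compute partial derivatives:
  f_x = -4*x - 4.
  f_y = 1.
f_y = 1 is a nonzero constant, so f_y never vanishes: no point (x, y) can satisfy f = f_x = f_y = 0. In particular no (x, y) ∈ {−4, ..., 4}² is singular; the curve is smooth.


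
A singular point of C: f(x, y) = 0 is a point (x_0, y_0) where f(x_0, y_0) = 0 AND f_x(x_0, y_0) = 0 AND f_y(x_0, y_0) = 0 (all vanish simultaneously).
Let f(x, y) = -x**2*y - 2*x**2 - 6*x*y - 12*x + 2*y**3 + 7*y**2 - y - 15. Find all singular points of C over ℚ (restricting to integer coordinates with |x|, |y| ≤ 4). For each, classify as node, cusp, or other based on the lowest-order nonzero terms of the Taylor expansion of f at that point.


Singular points: {(-3, -1)}; classification: node.

Compute partial derivatives:
  f_x = -2*x*y - 4*x - 6*y - 12.
  f_y = -x**2 - 6*x + 6*y**2 + 14*y - 1.
Scan x_0 ∈ {−4, ..., 4}. For each x_0, f_y(x_0, y) is a polynomial in y; find its integer roots y ∈ {−4, ..., 4}, then test f_x and f at those candidates.
  x = -4: f_y(-4, y) = 6*y**2 + 14*y + 7; no integer root y with |y| ≤ 4.
  x = -3: f_y(-3, y) = 6*y**2 + 14*y + 8; vanishes at y ∈ {-1}. (-3, -1): f_x = 0, f = 0 — SINGULAR.
  x = -2: f_y(-2, y) = 6*y**2 + 14*y + 7; no integer root y with |y| ≤ 4.
  x = -1: f_y(-1, y) = 6*y**2 + 14*y + 4; vanishes at y ∈ {-2}. (-1, -2): f_x = 0 but f = -1 ≠ 0.
  x = 0: f_y(0, y) = 6*y**2 + 14*y - 1; no integer root y with |y| ≤ 4.
  x = 1: f_y(1, y) = 6*y**2 + 14*y - 8; no integer root y with |y| ≤ 4.
  x = 2: f_y(2, y) = 6*y**2 + 14*y - 17; no integer root y with |y| ≤ 4.
  x = 3: f_y(3, y) = 6*y**2 + 14*y - 28; no integer root y with |y| ≤ 4.
  x = 4: f_y(4, y) = 6*y**2 + 14*y - 41; no integer root y with |y| ≤ 4.
Only singular point on the grid: (-3, -1).
Classify: substitute x = -3 + u, y = -1 + v and expand: f = -u**2*v - u**2 + 2*v**3 + v**2.
No constant or linear terms (consistent with a singular point). Quadratic part: -u**2 + v**2. Cubic part: -u**2*v + 2*v**3.
The quadratic part v**2 - u**2 = (v − u)(v + u) splits into two distinct linear factors, so there are two distinct tangent lines y − -1 = ±(x − -3) — this is a node (ordinary double point).
Classification: node.


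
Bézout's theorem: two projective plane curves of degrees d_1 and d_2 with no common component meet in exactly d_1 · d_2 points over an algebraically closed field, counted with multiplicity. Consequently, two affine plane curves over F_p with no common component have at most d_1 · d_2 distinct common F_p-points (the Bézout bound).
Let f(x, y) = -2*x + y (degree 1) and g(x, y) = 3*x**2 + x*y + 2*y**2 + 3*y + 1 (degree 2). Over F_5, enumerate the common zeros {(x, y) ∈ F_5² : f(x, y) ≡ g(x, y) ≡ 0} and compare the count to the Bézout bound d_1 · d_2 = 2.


Common zeros: {(1, 2), (2, 4)}; count = 2; Bézout bound = 2.

deg(f) = 1, deg(g) = 2, so Bézout bound = 2.
Scan x ∈ F_5. For each x, list the y ∈ F_5 with f(x, y) ≡ 0 and those with g(x, y) ≡ 0 (mod 5); the common zeros in that column are the intersection.
  x = 0: f ≡ 0 at y ∈ {0}; g ≡ 0 at y ∈ {2, 4}; common: ∅.
  x = 1: f ≡ 0 at y ∈ {2}; g ≡ 0 at y ∈ {1, 2}; common: {2}.
  x = 2: f ≡ 0 at y ∈ {4}; g ≡ 0 at y ∈ {1, 4}; common: {4}.
  x = 3: f ≡ 0 at y ∈ {1}; g ≡ 0 at y ∈ ∅; common: ∅.
  x = 4: f ≡ 0 at y ∈ {3}; g ≡ 0 at y ∈ ∅; common: ∅.
Collecting: common zeros = {(1, 2), (2, 4)}, so the count is 2.
Comparison with the Bézout bound: 2 ≤ 2 = deg(f)·deg(g), as expected for curves with no common component (the bound is attained).


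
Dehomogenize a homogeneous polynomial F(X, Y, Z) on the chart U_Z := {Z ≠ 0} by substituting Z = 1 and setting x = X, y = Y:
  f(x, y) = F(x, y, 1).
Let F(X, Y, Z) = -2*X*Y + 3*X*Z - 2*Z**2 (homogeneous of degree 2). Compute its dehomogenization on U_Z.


f(x, y) = -2*x*y + 3*x - 2

On U_Z we set Z = 1. Each monomial c·X^i·Y^j·Z^k in F becomes c·x^i·y^j·1^k = c·x^i·y^j.
Substituting Z = 1: F(X, Y, 1) = -2*x*y + 3*x - 2.
Note: deg(f) ≤ deg(F) = 2; strict inequality happens when F is divisible by Z (lost terms).


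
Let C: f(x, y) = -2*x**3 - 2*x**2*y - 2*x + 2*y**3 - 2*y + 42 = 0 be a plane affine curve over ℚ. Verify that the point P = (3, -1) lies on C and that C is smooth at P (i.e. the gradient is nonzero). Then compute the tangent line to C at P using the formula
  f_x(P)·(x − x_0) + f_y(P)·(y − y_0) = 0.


Tangent line at P: -44*x - 14*y + 118 = 0.

Step 1: f(3, -1) = 0, so P lies on C.
Step 2: partial derivatives
  f_x(x, y) = -6*x**2 - 4*x*y - 2, f_y(x, y) = -2*x**2 + 6*y**2 - 2.
  f_x(P) = -44, f_y(P) = -14 (gradient nonzero, so P is smooth).
Step 3: tangent line at P: -44·(x − 3) + -14·(y − -1) = 0.
Expanding: -44*x - 14*y + 118 = 0.


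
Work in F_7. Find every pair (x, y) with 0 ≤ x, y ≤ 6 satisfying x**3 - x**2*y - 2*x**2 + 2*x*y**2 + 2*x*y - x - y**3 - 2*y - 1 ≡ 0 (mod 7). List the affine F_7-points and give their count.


Affine F_7-points: {(2, 3), (4, 3), (6, 3), (6, 4), (6, 5)}; count = 5.

For each of the 49 pairs (x, y) ∈ F_7², evaluate f(x, y) mod 7. Record the zeros.
  x = 0: [0↦6, 1↦3, 2↦1, 3↦1, 4↦4, 5↦4, 6↦2]  zeros at y ∈ ∅
  x = 1: [0↦4, 1↦4, 2↦2, 3↦6, 4↦3, 5↦1, 6↦1]  zeros at y ∈ ∅
  x = 2: [0↦4, 1↦5, 2↦1, 3↦0, 4↦3, 5↦4, 6↦4]  zeros at y ∈ {3}
  x = 3: [0↦5, 1↦5, 2↦4, 3↦3, 4↦3, 5↦5, 6↦3]  zeros at y ∈ ∅
  x = 4: [0↦6, 1↦3, 2↦3, 3↦0, 4↦2, 5↦3, 6↦4]  zeros at y ∈ {3}
  x = 5: [0↦6, 1↦5, 2↦4, 3↦4, 4↦6, 5↦4, 6↦6]  zeros at y ∈ ∅
  x = 6: [0↦4, 1↦3, 2↦6, 3↦0, 4↦0, 5↦0, 6↦1]  zeros at y ∈ {3, 4, 5}
Collecting zeros: affine points = {(2, 3), (4, 3), (6, 3), (6, 4), (6, 5)}.
Total count |C(F_7)_aff| = 5.


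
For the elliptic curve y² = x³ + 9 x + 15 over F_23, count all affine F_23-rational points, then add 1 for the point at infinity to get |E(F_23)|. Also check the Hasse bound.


Affine points = {(1, 5), (1, 18), (2, 8), (2, 15), (3, 0), (4, 0), (5, 1), (5, 22), (6, 3), (6, 20), (8, 1), (8, 22), (10, 1), (10, 22), (13, 11), (13, 12), (15, 11), (15, 12), (16, 0), (18, 11), (18, 12), (21, 9), (21, 14)}; affine count = 23; |E(F_23)| = 24.

Discriminant check: Δ ∝ 4a³ + 27b² = 4·9³ + 27·15² = 4·729 + 27·225 ≡ 21 (mod 23). Nonzero ⇒ E is nonsingular.
For each x ∈ F_23, compute rhs = x³ + 9·x + 15 mod 23, then count y ∈ F_23 with y² ≡ rhs.
  x = 0: rhs = 15, matching y values: none (0 points).
  x = 1: rhs = 2, matching y values: 5, 18 (2 points).
  x = 2: rhs = 18, matching y values: 8, 15 (2 points).
  x = 3: rhs = 0, matching y values: 0 (1 points).
  x = 4: rhs = 0, matching y values: 0 (1 points).
  x = 5: rhs = 1, matching y values: 1, 22 (2 points).
  x = 6: rhs = 9, matching y values: 3, 20 (2 points).
  x = 7: rhs = 7, matching y values: none (0 points).
  x = 8: rhs = 1, matching y values: 1, 22 (2 points).
  x = 9: rhs = 20, matching y values: none (0 points).
  x = 10: rhs = 1, matching y values: 1, 22 (2 points).
  x = 11: rhs = 19, matching y values: none (0 points).
  x = 12: rhs = 11, matching y values: none (0 points).
  x = 13: rhs = 6, matching y values: 11, 12 (2 points).
  x = 14: rhs = 10, matching y values: none (0 points).
  x = 15: rhs = 6, matching y values: 11, 12 (2 points).
  x = 16: rhs = 0, matching y values: 0 (1 points).
  x = 17: rhs = 21, matching y values: none (0 points).
  x = 18: rhs = 6, matching y values: 11, 12 (2 points).
  x = 19: rhs = 7, matching y values: none (0 points).
  x = 20: rhs = 7, matching y values: none (0 points).
  x = 21: rhs = 12, matching y values: 9, 14 (2 points).
  x = 22: rhs = 5, matching y values: none (0 points).
Total affine count: 23.
Full point count |E(F_23)| = 23 + 1 = 24.
Hasse bound: |24 − (23+1)| = |0| = 0 ≤ 2√23 ≈ 9.5917 ✓.


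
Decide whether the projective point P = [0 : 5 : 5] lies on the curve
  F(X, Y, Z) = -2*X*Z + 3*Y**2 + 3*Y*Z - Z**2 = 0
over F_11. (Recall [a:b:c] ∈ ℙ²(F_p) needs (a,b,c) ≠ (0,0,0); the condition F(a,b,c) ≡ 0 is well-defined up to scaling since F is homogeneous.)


F(0,5,5) ≡ 4 (mod 11); P is NOT on the curve.

Evaluate F(0, 5, 5) term-by-term (mod 11).
  -2*X*Z ↦ -2·0·1·5 = 0
  3*Y**2 ↦ 3·1·25·1 = 75
  3*Y*Z ↦ 3·1·5·5 = 75
  -Z**2 ↦ -1·1·1·25 = -25
Sum: F(0, 5, 5) = (0) + (75) + (75) + (-25) = 125.
Reducing mod 11: 125 ≡ 4 (mod 11).
Since F(a, b, c) ≡ 4 ≠ 0 (mod 11), P does NOT lie on the curve.


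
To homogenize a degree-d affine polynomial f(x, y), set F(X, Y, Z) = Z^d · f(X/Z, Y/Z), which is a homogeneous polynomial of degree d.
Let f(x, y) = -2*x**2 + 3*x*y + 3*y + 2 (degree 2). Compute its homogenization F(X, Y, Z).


F(X, Y, Z) = -2*X**2 + 3*X*Y + 3*Y*Z + 2*Z**2

deg(f) = 2.
Substitute x = X/Z, y = Y/Z into f, then multiply by Z^2.
  monomial -2·x^2·y^0 ↦ -2·X^2·Y^0·Z^0.
  monomial 3·x^1·y^1 ↦ 3·X^1·Y^1·Z^0.
  monomial 3·x^0·y^1 ↦ 3·X^0·Y^1·Z^1.
  monomial 2·x^0·y^0 ↦ 2·X^0·Y^0·Z^2.
Collecting: F(X, Y, Z) = -2*X**2 + 3*X*Y + 3*Y*Z + 2*Z**2.


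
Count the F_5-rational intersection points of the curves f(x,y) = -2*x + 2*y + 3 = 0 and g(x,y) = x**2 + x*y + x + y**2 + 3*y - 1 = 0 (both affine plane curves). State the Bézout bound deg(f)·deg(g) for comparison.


Common zeros: ∅; count = 0; Bézout bound = 2.

deg(f) = 1, deg(g) = 2, so Bézout bound = 2.
Scan x ∈ F_5. For each x, list the y ∈ F_5 with f(x, y) ≡ 0 and those with g(x, y) ≡ 0 (mod 5); the common zeros in that column are the intersection.
  x = 0: f ≡ 0 at y ∈ {1}; g ≡ 0 at y ∈ ∅; common: ∅.
  x = 1: f ≡ 0 at y ∈ {2}; g ≡ 0 at y ∈ ∅; common: ∅.
  x = 2: f ≡ 0 at y ∈ {3}; g ≡ 0 at y ∈ {0}; common: ∅.
  x = 3: f ≡ 0 at y ∈ {4}; g ≡ 0 at y ∈ ∅; common: ∅.
  x = 4: f ≡ 0 at y ∈ {0}; g ≡ 0 at y ∈ ∅; common: ∅.
Collecting: common zeros = ∅, so the count is 0.
Comparison with the Bézout bound: 0 ≤ 2 = deg(f)·deg(g), as expected for curves with no common component (the affine F_5-count falls short of the bound because intersections may lie at infinity, over extension fields, or carry multiplicity).


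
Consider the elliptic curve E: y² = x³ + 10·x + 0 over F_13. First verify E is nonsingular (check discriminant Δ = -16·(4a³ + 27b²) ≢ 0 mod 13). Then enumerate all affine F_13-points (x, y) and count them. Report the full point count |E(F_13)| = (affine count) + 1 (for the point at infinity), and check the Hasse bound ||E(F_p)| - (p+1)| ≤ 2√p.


Affine points = {(0, 0), (4, 0), (6, 4), (6, 9), (7, 6), (7, 7), (9, 0)}; affine count = 7; |E(F_13)| = 8.

Discriminant check: Δ ∝ 4a³ + 27b² = 4·10³ + 27·0² = 4·1000 + 27·0 ≡ 9 (mod 13). Nonzero ⇒ E is nonsingular.
For each x ∈ F_13, compute rhs = x³ + 10·x + 0 mod 13, then count y ∈ F_13 with y² ≡ rhs.
  x = 0: rhs = 0, matching y values: 0 (1 points).
  x = 1: rhs = 11, matching y values: none (0 points).
  x = 2: rhs = 2, matching y values: none (0 points).
  x = 3: rhs = 5, matching y values: none (0 points).
  x = 4: rhs = 0, matching y values: 0 (1 points).
  x = 5: rhs = 6, matching y values: none (0 points).
  x = 6: rhs = 3, matching y values: 4, 9 (2 points).
  x = 7: rhs = 10, matching y values: 6, 7 (2 points).
  x = 8: rhs = 7, matching y values: none (0 points).
  x = 9: rhs = 0, matching y values: 0 (1 points).
  x = 10: rhs = 8, matching y values: none (0 points).
  x = 11: rhs = 11, matching y values: none (0 points).
  x = 12: rhs = 2, matching y values: none (0 points).
Total affine count: 7.
Full point count |E(F_13)| = 7 + 1 = 8.
Hasse bound: |8 − (13+1)| = |-6| = 6 ≤ 2√13 ≈ 7.2111 ✓.


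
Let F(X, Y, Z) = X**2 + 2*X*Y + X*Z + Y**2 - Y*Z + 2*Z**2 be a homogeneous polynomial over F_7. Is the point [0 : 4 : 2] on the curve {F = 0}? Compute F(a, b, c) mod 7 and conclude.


F(0,4,2) ≡ 2 (mod 7); P is NOT on the curve.

Evaluate F(0, 4, 2) term-by-term (mod 7).
  X**2 ↦ 1·0·1·1 = 0
  2*X*Y ↦ 2·0·4·1 = 0
  X*Z ↦ 1·0·1·2 = 0
  Y**2 ↦ 1·1·16·1 = 16
  -Y*Z ↦ -1·1·4·2 = -8
  2*Z**2 ↦ 2·1·1·4 = 8
Sum: F(0, 4, 2) = (0) + (0) + (0) + (16) + (-8) + (8) = 16.
Reducing mod 7: 16 ≡ 2 (mod 7).
Since F(a, b, c) ≡ 2 ≠ 0 (mod 7), P does NOT lie on the curve.


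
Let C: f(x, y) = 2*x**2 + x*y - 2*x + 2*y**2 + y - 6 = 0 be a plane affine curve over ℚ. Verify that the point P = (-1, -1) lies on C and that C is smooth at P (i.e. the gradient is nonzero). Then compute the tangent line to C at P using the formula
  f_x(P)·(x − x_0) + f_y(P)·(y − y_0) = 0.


Tangent line at P: -7*x - 4*y - 11 = 0.

Step 1: f(-1, -1) = 0, so P lies on C.
Step 2: partial derivatives
  f_x(x, y) = 4*x + y - 2, f_y(x, y) = x + 4*y + 1.
  f_x(P) = -7, f_y(P) = -4 (gradient nonzero, so P is smooth).
Step 3: tangent line at P: -7·(x − -1) + -4·(y − -1) = 0.
Expanding: -7*x - 4*y - 11 = 0.


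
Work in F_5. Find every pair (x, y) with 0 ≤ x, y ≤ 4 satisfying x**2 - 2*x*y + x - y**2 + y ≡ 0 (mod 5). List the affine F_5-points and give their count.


Affine F_5-points: {(0, 0), (0, 1), (1, 1), (1, 3), (4, 0), (4, 3)}; count = 6.

For each of the 25 pairs (x, y) ∈ F_5², evaluate f(x, y) mod 5. Record the zeros.
  x = 0: [0↦0, 1↦0, 2↦3, 3↦4, 4↦3]  zeros at y ∈ {0, 1}
  x = 1: [0↦2, 1↦0, 2↦1, 3↦0, 4↦2]  zeros at y ∈ {1, 3}
  x = 2: [0↦1, 1↦2, 2↦1, 3↦3, 4↦3]  zeros at y ∈ ∅
  x = 3: [0↦2, 1↦1, 2↦3, 3↦3, 4↦1]  zeros at y ∈ ∅
  x = 4: [0↦0, 1↦2, 2↦2, 3↦0, 4↦1]  zeros at y ∈ {0, 3}
Collecting zeros: affine points = {(0, 0), (0, 1), (1, 1), (1, 3), (4, 0), (4, 3)}.
Total count |C(F_5)_aff| = 6.


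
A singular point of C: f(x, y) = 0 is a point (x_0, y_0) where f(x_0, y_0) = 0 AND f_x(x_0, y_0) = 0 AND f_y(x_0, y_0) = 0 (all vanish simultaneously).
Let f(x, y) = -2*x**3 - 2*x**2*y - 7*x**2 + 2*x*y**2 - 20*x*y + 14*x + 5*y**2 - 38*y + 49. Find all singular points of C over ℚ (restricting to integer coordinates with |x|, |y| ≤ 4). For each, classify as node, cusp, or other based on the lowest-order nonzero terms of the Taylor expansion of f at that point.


Singular points: {(-2, 3)}; classification: node.

Compute partial derivatives:
  f_x = -6*x**2 - 4*x*y - 14*x + 2*y**2 - 20*y + 14.
  f_y = -2*x**2 + 4*x*y - 20*x + 10*y - 38.
Scan x_0 ∈ {−4, ..., 4}. For each x_0, f_y(x_0, y) is a polynomial in y; find its integer roots y ∈ {−4, ..., 4}, then test f_x and f at those candidates.
  x = -4: f_y(-4, y) = 10 - 6*y; no integer root y with |y| ≤ 4.
  x = -3: f_y(-3, y) = 4 - 2*y; vanishes at y ∈ {2}. (-3, 2): f_x = -6 ≠ 0.
  x = -2: f_y(-2, y) = 2*y - 6; vanishes at y ∈ {3}. (-2, 3): f_x = 0, f = 0 — SINGULAR.
  x = -1: f_y(-1, y) = 6*y - 20; no integer root y with |y| ≤ 4.
  x = 0: f_y(0, y) = 10*y - 38; no integer root y with |y| ≤ 4.
  x = 1: f_y(1, y) = 14*y - 60; no integer root y with |y| ≤ 4.
  x = 2: f_y(2, y) = 18*y - 86; no integer root y with |y| ≤ 4.
  x = 3: f_y(3, y) = 22*y - 116; no integer root y with |y| ≤ 4.
  x = 4: f_y(4, y) = 26*y - 150; no integer root y with |y| ≤ 4.
Only singular point on the grid: (-2, 3).
Classify: substitute x = -2 + u, y = 3 + v and expand: f = -2*u**3 - 2*u**2*v - u**2 + 2*u*v**2 + v**2.
No constant or linear terms (consistent with a singular point). Quadratic part: -u**2 + v**2. Cubic part: -2*u**3 - 2*u**2*v + 2*u*v**2.
The quadratic part v**2 - u**2 = (v − u)(v + u) splits into two distinct linear factors, so there are two distinct tangent lines y − 3 = ±(x − -2) — this is a node (ordinary double point).
Classification: node.


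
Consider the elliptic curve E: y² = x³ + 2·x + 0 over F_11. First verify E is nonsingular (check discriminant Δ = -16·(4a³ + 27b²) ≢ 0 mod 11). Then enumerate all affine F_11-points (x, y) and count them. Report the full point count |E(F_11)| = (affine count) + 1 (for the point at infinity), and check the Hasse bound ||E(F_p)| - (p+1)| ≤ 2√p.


Affine points = {(0, 0), (1, 5), (1, 6), (2, 1), (2, 10), (3, 0), (5, 5), (5, 6), (7, 4), (7, 7), (8, 0)}; affine count = 11; |E(F_11)| = 12.

Discriminant check: Δ ∝ 4a³ + 27b² = 4·2³ + 27·0² = 4·8 + 27·0 ≡ 10 (mod 11). Nonzero ⇒ E is nonsingular.
For each x ∈ F_11, compute rhs = x³ + 2·x + 0 mod 11, then count y ∈ F_11 with y² ≡ rhs.
  x = 0: rhs = 0, matching y values: 0 (1 points).
  x = 1: rhs = 3, matching y values: 5, 6 (2 points).
  x = 2: rhs = 1, matching y values: 1, 10 (2 points).
  x = 3: rhs = 0, matching y values: 0 (1 points).
  x = 4: rhs = 6, matching y values: none (0 points).
  x = 5: rhs = 3, matching y values: 5, 6 (2 points).
  x = 6: rhs = 8, matching y values: none (0 points).
  x = 7: rhs = 5, matching y values: 4, 7 (2 points).
  x = 8: rhs = 0, matching y values: 0 (1 points).
  x = 9: rhs = 10, matching y values: none (0 points).
  x = 10: rhs = 8, matching y values: none (0 points).
Total affine count: 11.
Full point count |E(F_11)| = 11 + 1 = 12.
Hasse bound: |12 − (11+1)| = |0| = 0 ≤ 2√11 ≈ 6.6332 ✓.


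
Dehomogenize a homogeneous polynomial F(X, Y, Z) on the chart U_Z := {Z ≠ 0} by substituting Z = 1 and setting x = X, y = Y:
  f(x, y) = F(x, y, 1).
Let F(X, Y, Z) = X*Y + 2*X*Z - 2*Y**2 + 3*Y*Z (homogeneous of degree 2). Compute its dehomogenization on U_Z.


f(x, y) = x*y + 2*x - 2*y**2 + 3*y

On U_Z we set Z = 1. Each monomial c·X^i·Y^j·Z^k in F becomes c·x^i·y^j·1^k = c·x^i·y^j.
Substituting Z = 1: F(X, Y, 1) = x*y + 2*x - 2*y**2 + 3*y.
Note: deg(f) ≤ deg(F) = 2; strict inequality happens when F is divisible by Z (lost terms).


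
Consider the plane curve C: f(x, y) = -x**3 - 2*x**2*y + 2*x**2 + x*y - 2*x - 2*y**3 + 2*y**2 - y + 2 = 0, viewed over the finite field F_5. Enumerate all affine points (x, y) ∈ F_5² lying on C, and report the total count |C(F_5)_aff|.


Affine F_5-points: {(4, 4)}; count = 1.

For each of the 25 pairs (x, y) ∈ F_5², evaluate f(x, y) mod 5. Record the zeros.
  x = 0: [0↦2, 1↦1, 2↦2, 3↦3, 4↦2]  zeros at y ∈ ∅
  x = 1: [0↦1, 1↦4, 2↦4, 3↦4, 4↦2]  zeros at y ∈ ∅
  x = 2: [0↦3, 1↦1, 2↦1, 3↦1, 4↦4]  zeros at y ∈ ∅
  x = 3: [0↦2, 1↦1, 2↦2, 3↦3, 4↦2]  zeros at y ∈ ∅
  x = 4: [0↦2, 1↦3, 2↦1, 3↦4, 4↦0]  zeros at y ∈ {4}
Collecting zeros: affine points = {(4, 4)}.
Total count |C(F_5)_aff| = 1.


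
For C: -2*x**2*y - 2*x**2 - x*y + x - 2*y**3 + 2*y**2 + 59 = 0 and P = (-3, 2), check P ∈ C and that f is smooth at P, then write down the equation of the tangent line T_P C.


Tangent line at P: 35*x - 31*y + 167 = 0.

Step 1: f(-3, 2) = 0, so P lies on C.
Step 2: partial derivatives
  f_x(x, y) = -4*x*y - 4*x - y + 1, f_y(x, y) = -2*x**2 - x - 6*y**2 + 4*y.
  f_x(P) = 35, f_y(P) = -31 (gradient nonzero, so P is smooth).
Step 3: tangent line at P: 35·(x − -3) + -31·(y − 2) = 0.
Expanding: 35*x - 31*y + 167 = 0.


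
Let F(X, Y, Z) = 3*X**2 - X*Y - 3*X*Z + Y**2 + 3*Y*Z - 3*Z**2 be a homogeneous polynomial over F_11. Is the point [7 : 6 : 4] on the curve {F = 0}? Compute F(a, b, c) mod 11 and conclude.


F(7,6,4) ≡ 4 (mod 11); P is NOT on the curve.

Evaluate F(7, 6, 4) term-by-term (mod 11).
  3*X**2 ↦ 3·49·1·1 = 147
  -X*Y ↦ -1·7·6·1 = -42
  -3*X*Z ↦ -3·7·1·4 = -84
  Y**2 ↦ 1·1·36·1 = 36
  3*Y*Z ↦ 3·1·6·4 = 72
  -3*Z**2 ↦ -3·1·1·16 = -48
Sum: F(7, 6, 4) = (147) + (-42) + (-84) + (36) + (72) + (-48) = 81.
Reducing mod 11: 81 ≡ 4 (mod 11).
Since F(a, b, c) ≡ 4 ≠ 0 (mod 11), P does NOT lie on the curve.


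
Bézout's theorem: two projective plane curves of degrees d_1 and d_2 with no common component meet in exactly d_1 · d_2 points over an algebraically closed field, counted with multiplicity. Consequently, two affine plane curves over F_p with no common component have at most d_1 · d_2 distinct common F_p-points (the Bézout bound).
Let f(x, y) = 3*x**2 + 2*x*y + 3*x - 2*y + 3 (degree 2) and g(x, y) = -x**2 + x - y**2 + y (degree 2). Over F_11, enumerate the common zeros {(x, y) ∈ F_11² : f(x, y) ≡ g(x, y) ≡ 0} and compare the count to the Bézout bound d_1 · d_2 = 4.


Common zeros: ∅; count = 0; Bézout bound = 4.

deg(f) = 2, deg(g) = 2, so Bézout bound = 4.
Scan x ∈ F_11. For each x, list the y ∈ F_11 with f(x, y) ≡ 0 and those with g(x, y) ≡ 0 (mod 11); the common zeros in that column are the intersection.
  x = 0: f ≡ 0 at y ∈ {7}; g ≡ 0 at y ∈ {0, 1}; common: ∅.
  x = 1: f ≡ 0 at y ∈ ∅; g ≡ 0 at y ∈ {0, 1}; common: ∅.
  x = 2: f ≡ 0 at y ∈ {6}; g ≡ 0 at y ∈ {5, 7}; common: ∅.
  x = 3: f ≡ 0 at y ∈ {4}; g ≡ 0 at y ∈ ∅; common: ∅.
  x = 4: f ≡ 0 at y ∈ {6}; g ≡ 0 at y ∈ ∅; common: ∅.
  x = 5: f ≡ 0 at y ∈ {9}; g ≡ 0 at y ∈ {2, 10}; common: ∅.
  x = 6: f ≡ 0 at y ∈ {8}; g ≡ 0 at y ∈ ∅; common: ∅.
  x = 7: f ≡ 0 at y ∈ {5}; g ≡ 0 at y ∈ {2, 10}; common: ∅.
  x = 8: f ≡ 0 at y ∈ {4}; g ≡ 0 at y ∈ ∅; common: ∅.
  x = 9: f ≡ 0 at y ∈ {7}; g ≡ 0 at y ∈ ∅; common: ∅.
  x = 10: f ≡ 0 at y ∈ {9}; g ≡ 0 at y ∈ {5, 7}; common: ∅.
Collecting: common zeros = ∅, so the count is 0.
Comparison with the Bézout bound: 0 ≤ 4 = deg(f)·deg(g), as expected for curves with no common component (the affine F_11-count falls short of the bound because intersections may lie at infinity, over extension fields, or carry multiplicity).


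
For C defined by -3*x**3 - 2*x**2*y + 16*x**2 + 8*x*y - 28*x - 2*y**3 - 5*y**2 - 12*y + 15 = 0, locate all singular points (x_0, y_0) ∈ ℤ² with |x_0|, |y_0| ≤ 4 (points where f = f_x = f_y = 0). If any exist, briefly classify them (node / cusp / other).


Singular points: {(2, -1)}; classification: cusp.

Compute partial derivatives:
  f_x = -9*x**2 - 4*x*y + 32*x + 8*y - 28.
  f_y = -2*x**2 + 8*x - 6*y**2 - 10*y - 12.
Scan x_0 ∈ {−4, ..., 4}. For each x_0, f_y(x_0, y) is a polynomial in y; find its integer roots y ∈ {−4, ..., 4}, then test f_x and f at those candidates.
  x = -4: f_y(-4, y) = -6*y**2 - 10*y - 76; no integer root y with |y| ≤ 4.
  x = -3: f_y(-3, y) = -6*y**2 - 10*y - 54; no integer root y with |y| ≤ 4.
  x = -2: f_y(-2, y) = -6*y**2 - 10*y - 36; no integer root y with |y| ≤ 4.
  x = -1: f_y(-1, y) = -6*y**2 - 10*y - 22; no integer root y with |y| ≤ 4.
  x = 0: f_y(0, y) = -6*y**2 - 10*y - 12; no integer root y with |y| ≤ 4.
  x = 1: f_y(1, y) = -6*y**2 - 10*y - 6; no integer root y with |y| ≤ 4.
  x = 2: f_y(2, y) = -6*y**2 - 10*y - 4; vanishes at y ∈ {-1}. (2, -1): f_x = 0, f = 0 — SINGULAR.
  x = 3: f_y(3, y) = -6*y**2 - 10*y - 6; no integer root y with |y| ≤ 4.
  x = 4: f_y(4, y) = -6*y**2 - 10*y - 12; no integer root y with |y| ≤ 4.
Only singular point on the grid: (2, -1).
Classify: substitute x = 2 + u, y = -1 + v and expand: f = -3*u**3 - 2*u**2*v - 2*v**3 + v**2.
No constant or linear terms (consistent with a singular point). Quadratic part: v**2. Cubic part: -3*u**3 - 2*u**2*v - 2*v**3.
The quadratic part v**2 is a perfect square, so there is a single (double) tangent line v = 0, i.e. y = -1. Restricting the cubic part to that line (v = 0) leaves -3*u**3 ≠ 0, so f is not divisible by v and the branch is v² ≈ 3*u**3 to lowest order — this is a cusp.
Classification: cusp.
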